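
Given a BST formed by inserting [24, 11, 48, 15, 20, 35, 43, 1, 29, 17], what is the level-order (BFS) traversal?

Tree insertion order: [24, 11, 48, 15, 20, 35, 43, 1, 29, 17]
Tree (level-order array): [24, 11, 48, 1, 15, 35, None, None, None, None, 20, 29, 43, 17]
BFS from the root, enqueuing left then right child of each popped node:
  queue [24] -> pop 24, enqueue [11, 48], visited so far: [24]
  queue [11, 48] -> pop 11, enqueue [1, 15], visited so far: [24, 11]
  queue [48, 1, 15] -> pop 48, enqueue [35], visited so far: [24, 11, 48]
  queue [1, 15, 35] -> pop 1, enqueue [none], visited so far: [24, 11, 48, 1]
  queue [15, 35] -> pop 15, enqueue [20], visited so far: [24, 11, 48, 1, 15]
  queue [35, 20] -> pop 35, enqueue [29, 43], visited so far: [24, 11, 48, 1, 15, 35]
  queue [20, 29, 43] -> pop 20, enqueue [17], visited so far: [24, 11, 48, 1, 15, 35, 20]
  queue [29, 43, 17] -> pop 29, enqueue [none], visited so far: [24, 11, 48, 1, 15, 35, 20, 29]
  queue [43, 17] -> pop 43, enqueue [none], visited so far: [24, 11, 48, 1, 15, 35, 20, 29, 43]
  queue [17] -> pop 17, enqueue [none], visited so far: [24, 11, 48, 1, 15, 35, 20, 29, 43, 17]
Result: [24, 11, 48, 1, 15, 35, 20, 29, 43, 17]


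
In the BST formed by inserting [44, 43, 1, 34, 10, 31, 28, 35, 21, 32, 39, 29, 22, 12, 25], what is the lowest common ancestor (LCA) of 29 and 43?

Tree insertion order: [44, 43, 1, 34, 10, 31, 28, 35, 21, 32, 39, 29, 22, 12, 25]
Tree (level-order array): [44, 43, None, 1, None, None, 34, 10, 35, None, 31, None, 39, 28, 32, None, None, 21, 29, None, None, 12, 22, None, None, None, None, None, 25]
In a BST, the LCA of p=29, q=43 is the first node v on the
root-to-leaf path with p <= v <= q (go left if both < v, right if both > v).
Walk from root:
  at 44: both 29 and 43 < 44, go left
  at 43: 29 <= 43 <= 43, this is the LCA
LCA = 43


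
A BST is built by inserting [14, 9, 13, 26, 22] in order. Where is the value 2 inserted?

Starting tree (level order): [14, 9, 26, None, 13, 22]
Insertion path: 14 -> 9
Result: insert 2 as left child of 9
Final tree (level order): [14, 9, 26, 2, 13, 22]


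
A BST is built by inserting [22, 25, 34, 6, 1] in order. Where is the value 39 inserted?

Starting tree (level order): [22, 6, 25, 1, None, None, 34]
Insertion path: 22 -> 25 -> 34
Result: insert 39 as right child of 34
Final tree (level order): [22, 6, 25, 1, None, None, 34, None, None, None, 39]


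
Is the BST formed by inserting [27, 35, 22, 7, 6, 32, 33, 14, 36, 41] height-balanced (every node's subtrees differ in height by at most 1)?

Tree (level-order array): [27, 22, 35, 7, None, 32, 36, 6, 14, None, 33, None, 41]
Definition: a tree is height-balanced if, at every node, |h(left) - h(right)| <= 1 (empty subtree has height -1).
Bottom-up per-node check:
  node 6: h_left=-1, h_right=-1, diff=0 [OK], height=0
  node 14: h_left=-1, h_right=-1, diff=0 [OK], height=0
  node 7: h_left=0, h_right=0, diff=0 [OK], height=1
  node 22: h_left=1, h_right=-1, diff=2 [FAIL (|1--1|=2 > 1)], height=2
  node 33: h_left=-1, h_right=-1, diff=0 [OK], height=0
  node 32: h_left=-1, h_right=0, diff=1 [OK], height=1
  node 41: h_left=-1, h_right=-1, diff=0 [OK], height=0
  node 36: h_left=-1, h_right=0, diff=1 [OK], height=1
  node 35: h_left=1, h_right=1, diff=0 [OK], height=2
  node 27: h_left=2, h_right=2, diff=0 [OK], height=3
Node 22 violates the condition: |1 - -1| = 2 > 1.
Result: Not balanced


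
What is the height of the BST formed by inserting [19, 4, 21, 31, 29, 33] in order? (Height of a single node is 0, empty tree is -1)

Insertion order: [19, 4, 21, 31, 29, 33]
Tree (level-order array): [19, 4, 21, None, None, None, 31, 29, 33]
Compute height bottom-up (empty subtree = -1):
  height(4) = 1 + max(-1, -1) = 0
  height(29) = 1 + max(-1, -1) = 0
  height(33) = 1 + max(-1, -1) = 0
  height(31) = 1 + max(0, 0) = 1
  height(21) = 1 + max(-1, 1) = 2
  height(19) = 1 + max(0, 2) = 3
Height = 3


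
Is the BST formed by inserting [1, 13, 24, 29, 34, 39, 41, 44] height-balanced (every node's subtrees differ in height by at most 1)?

Tree (level-order array): [1, None, 13, None, 24, None, 29, None, 34, None, 39, None, 41, None, 44]
Definition: a tree is height-balanced if, at every node, |h(left) - h(right)| <= 1 (empty subtree has height -1).
Bottom-up per-node check:
  node 44: h_left=-1, h_right=-1, diff=0 [OK], height=0
  node 41: h_left=-1, h_right=0, diff=1 [OK], height=1
  node 39: h_left=-1, h_right=1, diff=2 [FAIL (|-1-1|=2 > 1)], height=2
  node 34: h_left=-1, h_right=2, diff=3 [FAIL (|-1-2|=3 > 1)], height=3
  node 29: h_left=-1, h_right=3, diff=4 [FAIL (|-1-3|=4 > 1)], height=4
  node 24: h_left=-1, h_right=4, diff=5 [FAIL (|-1-4|=5 > 1)], height=5
  node 13: h_left=-1, h_right=5, diff=6 [FAIL (|-1-5|=6 > 1)], height=6
  node 1: h_left=-1, h_right=6, diff=7 [FAIL (|-1-6|=7 > 1)], height=7
Node 39 violates the condition: |-1 - 1| = 2 > 1.
Result: Not balanced


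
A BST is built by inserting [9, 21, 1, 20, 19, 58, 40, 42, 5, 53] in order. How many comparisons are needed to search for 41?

Search path for 41: 9 -> 21 -> 58 -> 40 -> 42
Found: False
Comparisons: 5


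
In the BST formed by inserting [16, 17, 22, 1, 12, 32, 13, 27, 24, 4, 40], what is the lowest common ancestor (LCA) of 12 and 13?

Tree insertion order: [16, 17, 22, 1, 12, 32, 13, 27, 24, 4, 40]
Tree (level-order array): [16, 1, 17, None, 12, None, 22, 4, 13, None, 32, None, None, None, None, 27, 40, 24]
In a BST, the LCA of p=12, q=13 is the first node v on the
root-to-leaf path with p <= v <= q (go left if both < v, right if both > v).
Walk from root:
  at 16: both 12 and 13 < 16, go left
  at 1: both 12 and 13 > 1, go right
  at 12: 12 <= 12 <= 13, this is the LCA
LCA = 12


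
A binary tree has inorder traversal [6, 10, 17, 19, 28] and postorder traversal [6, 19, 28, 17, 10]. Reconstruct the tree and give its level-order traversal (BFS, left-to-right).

Inorder:   [6, 10, 17, 19, 28]
Postorder: [6, 19, 28, 17, 10]
Algorithm: postorder visits root last, so walk postorder right-to-left;
each value is the root of the current inorder slice — split it at that
value, recurse on the right subtree first, then the left.
Recursive splits:
  root=10; inorder splits into left=[6], right=[17, 19, 28]
  root=17; inorder splits into left=[], right=[19, 28]
  root=28; inorder splits into left=[19], right=[]
  root=19; inorder splits into left=[], right=[]
  root=6; inorder splits into left=[], right=[]
Reconstructed level-order: [10, 6, 17, 28, 19]


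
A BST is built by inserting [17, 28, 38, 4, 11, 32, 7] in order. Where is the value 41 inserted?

Starting tree (level order): [17, 4, 28, None, 11, None, 38, 7, None, 32]
Insertion path: 17 -> 28 -> 38
Result: insert 41 as right child of 38
Final tree (level order): [17, 4, 28, None, 11, None, 38, 7, None, 32, 41]


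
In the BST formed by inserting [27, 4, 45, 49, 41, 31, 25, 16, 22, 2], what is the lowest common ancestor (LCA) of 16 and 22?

Tree insertion order: [27, 4, 45, 49, 41, 31, 25, 16, 22, 2]
Tree (level-order array): [27, 4, 45, 2, 25, 41, 49, None, None, 16, None, 31, None, None, None, None, 22]
In a BST, the LCA of p=16, q=22 is the first node v on the
root-to-leaf path with p <= v <= q (go left if both < v, right if both > v).
Walk from root:
  at 27: both 16 and 22 < 27, go left
  at 4: both 16 and 22 > 4, go right
  at 25: both 16 and 22 < 25, go left
  at 16: 16 <= 16 <= 22, this is the LCA
LCA = 16


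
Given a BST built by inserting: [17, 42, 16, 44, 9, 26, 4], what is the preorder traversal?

Tree insertion order: [17, 42, 16, 44, 9, 26, 4]
Tree (level-order array): [17, 16, 42, 9, None, 26, 44, 4]
Preorder traversal: [17, 16, 9, 4, 42, 26, 44]


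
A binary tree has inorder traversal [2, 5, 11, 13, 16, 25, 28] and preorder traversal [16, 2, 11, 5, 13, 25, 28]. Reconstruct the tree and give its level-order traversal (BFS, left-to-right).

Inorder:  [2, 5, 11, 13, 16, 25, 28]
Preorder: [16, 2, 11, 5, 13, 25, 28]
Algorithm: preorder visits root first, so consume preorder in order;
for each root, split the current inorder slice at that value into
left-subtree inorder and right-subtree inorder, then recurse.
Recursive splits:
  root=16; inorder splits into left=[2, 5, 11, 13], right=[25, 28]
  root=2; inorder splits into left=[], right=[5, 11, 13]
  root=11; inorder splits into left=[5], right=[13]
  root=5; inorder splits into left=[], right=[]
  root=13; inorder splits into left=[], right=[]
  root=25; inorder splits into left=[], right=[28]
  root=28; inorder splits into left=[], right=[]
Reconstructed level-order: [16, 2, 25, 11, 28, 5, 13]


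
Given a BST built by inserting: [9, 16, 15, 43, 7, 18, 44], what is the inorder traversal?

Tree insertion order: [9, 16, 15, 43, 7, 18, 44]
Tree (level-order array): [9, 7, 16, None, None, 15, 43, None, None, 18, 44]
Inorder traversal: [7, 9, 15, 16, 18, 43, 44]


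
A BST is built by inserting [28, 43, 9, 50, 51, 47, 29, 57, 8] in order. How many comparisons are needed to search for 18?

Search path for 18: 28 -> 9
Found: False
Comparisons: 2


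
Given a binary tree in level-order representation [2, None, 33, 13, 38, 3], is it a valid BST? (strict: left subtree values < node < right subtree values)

Level-order array: [2, None, 33, 13, 38, 3]
Validate using subtree bounds (lo, hi): at each node, require lo < value < hi,
then recurse left with hi=value and right with lo=value.
Preorder trace (stopping at first violation):
  at node 2 with bounds (-inf, +inf): OK
  at node 33 with bounds (2, +inf): OK
  at node 13 with bounds (2, 33): OK
  at node 3 with bounds (2, 13): OK
  at node 38 with bounds (33, +inf): OK
No violation found at any node.
Result: Valid BST


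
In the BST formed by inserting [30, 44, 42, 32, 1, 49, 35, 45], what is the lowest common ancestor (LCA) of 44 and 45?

Tree insertion order: [30, 44, 42, 32, 1, 49, 35, 45]
Tree (level-order array): [30, 1, 44, None, None, 42, 49, 32, None, 45, None, None, 35]
In a BST, the LCA of p=44, q=45 is the first node v on the
root-to-leaf path with p <= v <= q (go left if both < v, right if both > v).
Walk from root:
  at 30: both 44 and 45 > 30, go right
  at 44: 44 <= 44 <= 45, this is the LCA
LCA = 44


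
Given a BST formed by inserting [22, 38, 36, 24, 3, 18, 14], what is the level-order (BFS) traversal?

Tree insertion order: [22, 38, 36, 24, 3, 18, 14]
Tree (level-order array): [22, 3, 38, None, 18, 36, None, 14, None, 24]
BFS from the root, enqueuing left then right child of each popped node:
  queue [22] -> pop 22, enqueue [3, 38], visited so far: [22]
  queue [3, 38] -> pop 3, enqueue [18], visited so far: [22, 3]
  queue [38, 18] -> pop 38, enqueue [36], visited so far: [22, 3, 38]
  queue [18, 36] -> pop 18, enqueue [14], visited so far: [22, 3, 38, 18]
  queue [36, 14] -> pop 36, enqueue [24], visited so far: [22, 3, 38, 18, 36]
  queue [14, 24] -> pop 14, enqueue [none], visited so far: [22, 3, 38, 18, 36, 14]
  queue [24] -> pop 24, enqueue [none], visited so far: [22, 3, 38, 18, 36, 14, 24]
Result: [22, 3, 38, 18, 36, 14, 24]


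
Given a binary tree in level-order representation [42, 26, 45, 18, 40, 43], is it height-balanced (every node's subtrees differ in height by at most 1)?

Tree (level-order array): [42, 26, 45, 18, 40, 43]
Definition: a tree is height-balanced if, at every node, |h(left) - h(right)| <= 1 (empty subtree has height -1).
Bottom-up per-node check:
  node 18: h_left=-1, h_right=-1, diff=0 [OK], height=0
  node 40: h_left=-1, h_right=-1, diff=0 [OK], height=0
  node 26: h_left=0, h_right=0, diff=0 [OK], height=1
  node 43: h_left=-1, h_right=-1, diff=0 [OK], height=0
  node 45: h_left=0, h_right=-1, diff=1 [OK], height=1
  node 42: h_left=1, h_right=1, diff=0 [OK], height=2
All nodes satisfy the balance condition.
Result: Balanced


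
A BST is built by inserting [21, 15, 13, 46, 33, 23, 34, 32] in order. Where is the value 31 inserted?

Starting tree (level order): [21, 15, 46, 13, None, 33, None, None, None, 23, 34, None, 32]
Insertion path: 21 -> 46 -> 33 -> 23 -> 32
Result: insert 31 as left child of 32
Final tree (level order): [21, 15, 46, 13, None, 33, None, None, None, 23, 34, None, 32, None, None, 31]


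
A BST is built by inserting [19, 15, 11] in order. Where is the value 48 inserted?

Starting tree (level order): [19, 15, None, 11]
Insertion path: 19
Result: insert 48 as right child of 19
Final tree (level order): [19, 15, 48, 11]


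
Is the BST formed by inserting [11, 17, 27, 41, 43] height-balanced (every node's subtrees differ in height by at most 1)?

Tree (level-order array): [11, None, 17, None, 27, None, 41, None, 43]
Definition: a tree is height-balanced if, at every node, |h(left) - h(right)| <= 1 (empty subtree has height -1).
Bottom-up per-node check:
  node 43: h_left=-1, h_right=-1, diff=0 [OK], height=0
  node 41: h_left=-1, h_right=0, diff=1 [OK], height=1
  node 27: h_left=-1, h_right=1, diff=2 [FAIL (|-1-1|=2 > 1)], height=2
  node 17: h_left=-1, h_right=2, diff=3 [FAIL (|-1-2|=3 > 1)], height=3
  node 11: h_left=-1, h_right=3, diff=4 [FAIL (|-1-3|=4 > 1)], height=4
Node 27 violates the condition: |-1 - 1| = 2 > 1.
Result: Not balanced


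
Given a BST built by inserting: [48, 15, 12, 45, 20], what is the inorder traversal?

Tree insertion order: [48, 15, 12, 45, 20]
Tree (level-order array): [48, 15, None, 12, 45, None, None, 20]
Inorder traversal: [12, 15, 20, 45, 48]


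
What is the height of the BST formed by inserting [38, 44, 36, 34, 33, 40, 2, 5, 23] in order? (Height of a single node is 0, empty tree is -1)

Insertion order: [38, 44, 36, 34, 33, 40, 2, 5, 23]
Tree (level-order array): [38, 36, 44, 34, None, 40, None, 33, None, None, None, 2, None, None, 5, None, 23]
Compute height bottom-up (empty subtree = -1):
  height(23) = 1 + max(-1, -1) = 0
  height(5) = 1 + max(-1, 0) = 1
  height(2) = 1 + max(-1, 1) = 2
  height(33) = 1 + max(2, -1) = 3
  height(34) = 1 + max(3, -1) = 4
  height(36) = 1 + max(4, -1) = 5
  height(40) = 1 + max(-1, -1) = 0
  height(44) = 1 + max(0, -1) = 1
  height(38) = 1 + max(5, 1) = 6
Height = 6


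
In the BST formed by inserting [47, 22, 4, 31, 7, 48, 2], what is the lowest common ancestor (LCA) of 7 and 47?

Tree insertion order: [47, 22, 4, 31, 7, 48, 2]
Tree (level-order array): [47, 22, 48, 4, 31, None, None, 2, 7]
In a BST, the LCA of p=7, q=47 is the first node v on the
root-to-leaf path with p <= v <= q (go left if both < v, right if both > v).
Walk from root:
  at 47: 7 <= 47 <= 47, this is the LCA
LCA = 47


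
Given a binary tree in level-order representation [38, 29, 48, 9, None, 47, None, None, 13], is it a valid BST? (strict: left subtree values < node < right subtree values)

Level-order array: [38, 29, 48, 9, None, 47, None, None, 13]
Validate using subtree bounds (lo, hi): at each node, require lo < value < hi,
then recurse left with hi=value and right with lo=value.
Preorder trace (stopping at first violation):
  at node 38 with bounds (-inf, +inf): OK
  at node 29 with bounds (-inf, 38): OK
  at node 9 with bounds (-inf, 29): OK
  at node 13 with bounds (9, 29): OK
  at node 48 with bounds (38, +inf): OK
  at node 47 with bounds (38, 48): OK
No violation found at any node.
Result: Valid BST


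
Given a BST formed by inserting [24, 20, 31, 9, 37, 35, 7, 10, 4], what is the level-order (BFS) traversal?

Tree insertion order: [24, 20, 31, 9, 37, 35, 7, 10, 4]
Tree (level-order array): [24, 20, 31, 9, None, None, 37, 7, 10, 35, None, 4]
BFS from the root, enqueuing left then right child of each popped node:
  queue [24] -> pop 24, enqueue [20, 31], visited so far: [24]
  queue [20, 31] -> pop 20, enqueue [9], visited so far: [24, 20]
  queue [31, 9] -> pop 31, enqueue [37], visited so far: [24, 20, 31]
  queue [9, 37] -> pop 9, enqueue [7, 10], visited so far: [24, 20, 31, 9]
  queue [37, 7, 10] -> pop 37, enqueue [35], visited so far: [24, 20, 31, 9, 37]
  queue [7, 10, 35] -> pop 7, enqueue [4], visited so far: [24, 20, 31, 9, 37, 7]
  queue [10, 35, 4] -> pop 10, enqueue [none], visited so far: [24, 20, 31, 9, 37, 7, 10]
  queue [35, 4] -> pop 35, enqueue [none], visited so far: [24, 20, 31, 9, 37, 7, 10, 35]
  queue [4] -> pop 4, enqueue [none], visited so far: [24, 20, 31, 9, 37, 7, 10, 35, 4]
Result: [24, 20, 31, 9, 37, 7, 10, 35, 4]


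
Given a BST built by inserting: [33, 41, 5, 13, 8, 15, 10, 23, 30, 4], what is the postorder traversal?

Tree insertion order: [33, 41, 5, 13, 8, 15, 10, 23, 30, 4]
Tree (level-order array): [33, 5, 41, 4, 13, None, None, None, None, 8, 15, None, 10, None, 23, None, None, None, 30]
Postorder traversal: [4, 10, 8, 30, 23, 15, 13, 5, 41, 33]


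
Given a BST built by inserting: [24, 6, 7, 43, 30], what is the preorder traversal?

Tree insertion order: [24, 6, 7, 43, 30]
Tree (level-order array): [24, 6, 43, None, 7, 30]
Preorder traversal: [24, 6, 7, 43, 30]


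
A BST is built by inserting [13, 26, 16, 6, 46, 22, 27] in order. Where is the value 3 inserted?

Starting tree (level order): [13, 6, 26, None, None, 16, 46, None, 22, 27]
Insertion path: 13 -> 6
Result: insert 3 as left child of 6
Final tree (level order): [13, 6, 26, 3, None, 16, 46, None, None, None, 22, 27]


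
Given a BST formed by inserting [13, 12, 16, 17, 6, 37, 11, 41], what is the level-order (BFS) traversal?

Tree insertion order: [13, 12, 16, 17, 6, 37, 11, 41]
Tree (level-order array): [13, 12, 16, 6, None, None, 17, None, 11, None, 37, None, None, None, 41]
BFS from the root, enqueuing left then right child of each popped node:
  queue [13] -> pop 13, enqueue [12, 16], visited so far: [13]
  queue [12, 16] -> pop 12, enqueue [6], visited so far: [13, 12]
  queue [16, 6] -> pop 16, enqueue [17], visited so far: [13, 12, 16]
  queue [6, 17] -> pop 6, enqueue [11], visited so far: [13, 12, 16, 6]
  queue [17, 11] -> pop 17, enqueue [37], visited so far: [13, 12, 16, 6, 17]
  queue [11, 37] -> pop 11, enqueue [none], visited so far: [13, 12, 16, 6, 17, 11]
  queue [37] -> pop 37, enqueue [41], visited so far: [13, 12, 16, 6, 17, 11, 37]
  queue [41] -> pop 41, enqueue [none], visited so far: [13, 12, 16, 6, 17, 11, 37, 41]
Result: [13, 12, 16, 6, 17, 11, 37, 41]


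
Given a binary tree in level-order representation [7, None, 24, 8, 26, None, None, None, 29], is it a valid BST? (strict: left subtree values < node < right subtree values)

Level-order array: [7, None, 24, 8, 26, None, None, None, 29]
Validate using subtree bounds (lo, hi): at each node, require lo < value < hi,
then recurse left with hi=value and right with lo=value.
Preorder trace (stopping at first violation):
  at node 7 with bounds (-inf, +inf): OK
  at node 24 with bounds (7, +inf): OK
  at node 8 with bounds (7, 24): OK
  at node 26 with bounds (24, +inf): OK
  at node 29 with bounds (26, +inf): OK
No violation found at any node.
Result: Valid BST


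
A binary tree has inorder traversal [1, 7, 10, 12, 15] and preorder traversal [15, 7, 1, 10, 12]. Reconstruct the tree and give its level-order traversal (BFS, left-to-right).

Inorder:  [1, 7, 10, 12, 15]
Preorder: [15, 7, 1, 10, 12]
Algorithm: preorder visits root first, so consume preorder in order;
for each root, split the current inorder slice at that value into
left-subtree inorder and right-subtree inorder, then recurse.
Recursive splits:
  root=15; inorder splits into left=[1, 7, 10, 12], right=[]
  root=7; inorder splits into left=[1], right=[10, 12]
  root=1; inorder splits into left=[], right=[]
  root=10; inorder splits into left=[], right=[12]
  root=12; inorder splits into left=[], right=[]
Reconstructed level-order: [15, 7, 1, 10, 12]


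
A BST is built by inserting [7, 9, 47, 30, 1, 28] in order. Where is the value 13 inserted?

Starting tree (level order): [7, 1, 9, None, None, None, 47, 30, None, 28]
Insertion path: 7 -> 9 -> 47 -> 30 -> 28
Result: insert 13 as left child of 28
Final tree (level order): [7, 1, 9, None, None, None, 47, 30, None, 28, None, 13]


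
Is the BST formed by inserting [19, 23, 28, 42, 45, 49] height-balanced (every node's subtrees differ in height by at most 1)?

Tree (level-order array): [19, None, 23, None, 28, None, 42, None, 45, None, 49]
Definition: a tree is height-balanced if, at every node, |h(left) - h(right)| <= 1 (empty subtree has height -1).
Bottom-up per-node check:
  node 49: h_left=-1, h_right=-1, diff=0 [OK], height=0
  node 45: h_left=-1, h_right=0, diff=1 [OK], height=1
  node 42: h_left=-1, h_right=1, diff=2 [FAIL (|-1-1|=2 > 1)], height=2
  node 28: h_left=-1, h_right=2, diff=3 [FAIL (|-1-2|=3 > 1)], height=3
  node 23: h_left=-1, h_right=3, diff=4 [FAIL (|-1-3|=4 > 1)], height=4
  node 19: h_left=-1, h_right=4, diff=5 [FAIL (|-1-4|=5 > 1)], height=5
Node 42 violates the condition: |-1 - 1| = 2 > 1.
Result: Not balanced


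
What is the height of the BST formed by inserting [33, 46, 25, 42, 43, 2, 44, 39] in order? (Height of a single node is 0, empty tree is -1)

Insertion order: [33, 46, 25, 42, 43, 2, 44, 39]
Tree (level-order array): [33, 25, 46, 2, None, 42, None, None, None, 39, 43, None, None, None, 44]
Compute height bottom-up (empty subtree = -1):
  height(2) = 1 + max(-1, -1) = 0
  height(25) = 1 + max(0, -1) = 1
  height(39) = 1 + max(-1, -1) = 0
  height(44) = 1 + max(-1, -1) = 0
  height(43) = 1 + max(-1, 0) = 1
  height(42) = 1 + max(0, 1) = 2
  height(46) = 1 + max(2, -1) = 3
  height(33) = 1 + max(1, 3) = 4
Height = 4


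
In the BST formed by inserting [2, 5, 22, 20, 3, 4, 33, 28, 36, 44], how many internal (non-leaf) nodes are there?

Tree built from: [2, 5, 22, 20, 3, 4, 33, 28, 36, 44]
Tree (level-order array): [2, None, 5, 3, 22, None, 4, 20, 33, None, None, None, None, 28, 36, None, None, None, 44]
Rule: An internal node has at least one child.
Per-node child counts:
  node 2: 1 child(ren)
  node 5: 2 child(ren)
  node 3: 1 child(ren)
  node 4: 0 child(ren)
  node 22: 2 child(ren)
  node 20: 0 child(ren)
  node 33: 2 child(ren)
  node 28: 0 child(ren)
  node 36: 1 child(ren)
  node 44: 0 child(ren)
Matching nodes: [2, 5, 3, 22, 33, 36]
Count of internal (non-leaf) nodes: 6


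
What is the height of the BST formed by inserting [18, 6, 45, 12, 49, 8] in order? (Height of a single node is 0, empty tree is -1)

Insertion order: [18, 6, 45, 12, 49, 8]
Tree (level-order array): [18, 6, 45, None, 12, None, 49, 8]
Compute height bottom-up (empty subtree = -1):
  height(8) = 1 + max(-1, -1) = 0
  height(12) = 1 + max(0, -1) = 1
  height(6) = 1 + max(-1, 1) = 2
  height(49) = 1 + max(-1, -1) = 0
  height(45) = 1 + max(-1, 0) = 1
  height(18) = 1 + max(2, 1) = 3
Height = 3


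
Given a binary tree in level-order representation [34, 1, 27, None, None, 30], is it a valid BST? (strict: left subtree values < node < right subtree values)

Level-order array: [34, 1, 27, None, None, 30]
Validate using subtree bounds (lo, hi): at each node, require lo < value < hi,
then recurse left with hi=value and right with lo=value.
Preorder trace (stopping at first violation):
  at node 34 with bounds (-inf, +inf): OK
  at node 1 with bounds (-inf, 34): OK
  at node 27 with bounds (34, +inf): VIOLATION
Node 27 violates its bound: not (34 < 27 < +inf).
Result: Not a valid BST


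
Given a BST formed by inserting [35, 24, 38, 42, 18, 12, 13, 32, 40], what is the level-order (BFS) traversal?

Tree insertion order: [35, 24, 38, 42, 18, 12, 13, 32, 40]
Tree (level-order array): [35, 24, 38, 18, 32, None, 42, 12, None, None, None, 40, None, None, 13]
BFS from the root, enqueuing left then right child of each popped node:
  queue [35] -> pop 35, enqueue [24, 38], visited so far: [35]
  queue [24, 38] -> pop 24, enqueue [18, 32], visited so far: [35, 24]
  queue [38, 18, 32] -> pop 38, enqueue [42], visited so far: [35, 24, 38]
  queue [18, 32, 42] -> pop 18, enqueue [12], visited so far: [35, 24, 38, 18]
  queue [32, 42, 12] -> pop 32, enqueue [none], visited so far: [35, 24, 38, 18, 32]
  queue [42, 12] -> pop 42, enqueue [40], visited so far: [35, 24, 38, 18, 32, 42]
  queue [12, 40] -> pop 12, enqueue [13], visited so far: [35, 24, 38, 18, 32, 42, 12]
  queue [40, 13] -> pop 40, enqueue [none], visited so far: [35, 24, 38, 18, 32, 42, 12, 40]
  queue [13] -> pop 13, enqueue [none], visited so far: [35, 24, 38, 18, 32, 42, 12, 40, 13]
Result: [35, 24, 38, 18, 32, 42, 12, 40, 13]


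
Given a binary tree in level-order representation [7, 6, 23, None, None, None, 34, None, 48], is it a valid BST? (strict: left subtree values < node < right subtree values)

Level-order array: [7, 6, 23, None, None, None, 34, None, 48]
Validate using subtree bounds (lo, hi): at each node, require lo < value < hi,
then recurse left with hi=value and right with lo=value.
Preorder trace (stopping at first violation):
  at node 7 with bounds (-inf, +inf): OK
  at node 6 with bounds (-inf, 7): OK
  at node 23 with bounds (7, +inf): OK
  at node 34 with bounds (23, +inf): OK
  at node 48 with bounds (34, +inf): OK
No violation found at any node.
Result: Valid BST


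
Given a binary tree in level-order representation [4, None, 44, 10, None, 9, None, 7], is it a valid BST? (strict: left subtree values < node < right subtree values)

Level-order array: [4, None, 44, 10, None, 9, None, 7]
Validate using subtree bounds (lo, hi): at each node, require lo < value < hi,
then recurse left with hi=value and right with lo=value.
Preorder trace (stopping at first violation):
  at node 4 with bounds (-inf, +inf): OK
  at node 44 with bounds (4, +inf): OK
  at node 10 with bounds (4, 44): OK
  at node 9 with bounds (4, 10): OK
  at node 7 with bounds (4, 9): OK
No violation found at any node.
Result: Valid BST


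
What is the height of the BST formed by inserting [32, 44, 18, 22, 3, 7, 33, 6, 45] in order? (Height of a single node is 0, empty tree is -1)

Insertion order: [32, 44, 18, 22, 3, 7, 33, 6, 45]
Tree (level-order array): [32, 18, 44, 3, 22, 33, 45, None, 7, None, None, None, None, None, None, 6]
Compute height bottom-up (empty subtree = -1):
  height(6) = 1 + max(-1, -1) = 0
  height(7) = 1 + max(0, -1) = 1
  height(3) = 1 + max(-1, 1) = 2
  height(22) = 1 + max(-1, -1) = 0
  height(18) = 1 + max(2, 0) = 3
  height(33) = 1 + max(-1, -1) = 0
  height(45) = 1 + max(-1, -1) = 0
  height(44) = 1 + max(0, 0) = 1
  height(32) = 1 + max(3, 1) = 4
Height = 4


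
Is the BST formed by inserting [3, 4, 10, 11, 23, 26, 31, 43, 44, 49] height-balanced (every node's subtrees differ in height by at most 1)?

Tree (level-order array): [3, None, 4, None, 10, None, 11, None, 23, None, 26, None, 31, None, 43, None, 44, None, 49]
Definition: a tree is height-balanced if, at every node, |h(left) - h(right)| <= 1 (empty subtree has height -1).
Bottom-up per-node check:
  node 49: h_left=-1, h_right=-1, diff=0 [OK], height=0
  node 44: h_left=-1, h_right=0, diff=1 [OK], height=1
  node 43: h_left=-1, h_right=1, diff=2 [FAIL (|-1-1|=2 > 1)], height=2
  node 31: h_left=-1, h_right=2, diff=3 [FAIL (|-1-2|=3 > 1)], height=3
  node 26: h_left=-1, h_right=3, diff=4 [FAIL (|-1-3|=4 > 1)], height=4
  node 23: h_left=-1, h_right=4, diff=5 [FAIL (|-1-4|=5 > 1)], height=5
  node 11: h_left=-1, h_right=5, diff=6 [FAIL (|-1-5|=6 > 1)], height=6
  node 10: h_left=-1, h_right=6, diff=7 [FAIL (|-1-6|=7 > 1)], height=7
  node 4: h_left=-1, h_right=7, diff=8 [FAIL (|-1-7|=8 > 1)], height=8
  node 3: h_left=-1, h_right=8, diff=9 [FAIL (|-1-8|=9 > 1)], height=9
Node 43 violates the condition: |-1 - 1| = 2 > 1.
Result: Not balanced


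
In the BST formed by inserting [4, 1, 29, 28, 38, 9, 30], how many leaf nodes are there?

Tree built from: [4, 1, 29, 28, 38, 9, 30]
Tree (level-order array): [4, 1, 29, None, None, 28, 38, 9, None, 30]
Rule: A leaf has 0 children.
Per-node child counts:
  node 4: 2 child(ren)
  node 1: 0 child(ren)
  node 29: 2 child(ren)
  node 28: 1 child(ren)
  node 9: 0 child(ren)
  node 38: 1 child(ren)
  node 30: 0 child(ren)
Matching nodes: [1, 9, 30]
Count of leaf nodes: 3


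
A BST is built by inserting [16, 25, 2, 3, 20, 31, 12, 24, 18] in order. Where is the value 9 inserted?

Starting tree (level order): [16, 2, 25, None, 3, 20, 31, None, 12, 18, 24]
Insertion path: 16 -> 2 -> 3 -> 12
Result: insert 9 as left child of 12
Final tree (level order): [16, 2, 25, None, 3, 20, 31, None, 12, 18, 24, None, None, 9]


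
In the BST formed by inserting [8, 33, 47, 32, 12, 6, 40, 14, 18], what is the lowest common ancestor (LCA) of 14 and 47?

Tree insertion order: [8, 33, 47, 32, 12, 6, 40, 14, 18]
Tree (level-order array): [8, 6, 33, None, None, 32, 47, 12, None, 40, None, None, 14, None, None, None, 18]
In a BST, the LCA of p=14, q=47 is the first node v on the
root-to-leaf path with p <= v <= q (go left if both < v, right if both > v).
Walk from root:
  at 8: both 14 and 47 > 8, go right
  at 33: 14 <= 33 <= 47, this is the LCA
LCA = 33


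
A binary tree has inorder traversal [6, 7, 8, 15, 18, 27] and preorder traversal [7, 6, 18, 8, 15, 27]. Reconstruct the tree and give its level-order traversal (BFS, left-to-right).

Inorder:  [6, 7, 8, 15, 18, 27]
Preorder: [7, 6, 18, 8, 15, 27]
Algorithm: preorder visits root first, so consume preorder in order;
for each root, split the current inorder slice at that value into
left-subtree inorder and right-subtree inorder, then recurse.
Recursive splits:
  root=7; inorder splits into left=[6], right=[8, 15, 18, 27]
  root=6; inorder splits into left=[], right=[]
  root=18; inorder splits into left=[8, 15], right=[27]
  root=8; inorder splits into left=[], right=[15]
  root=15; inorder splits into left=[], right=[]
  root=27; inorder splits into left=[], right=[]
Reconstructed level-order: [7, 6, 18, 8, 27, 15]


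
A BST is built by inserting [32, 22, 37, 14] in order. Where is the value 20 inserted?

Starting tree (level order): [32, 22, 37, 14]
Insertion path: 32 -> 22 -> 14
Result: insert 20 as right child of 14
Final tree (level order): [32, 22, 37, 14, None, None, None, None, 20]


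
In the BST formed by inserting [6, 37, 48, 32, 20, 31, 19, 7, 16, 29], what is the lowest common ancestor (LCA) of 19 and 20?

Tree insertion order: [6, 37, 48, 32, 20, 31, 19, 7, 16, 29]
Tree (level-order array): [6, None, 37, 32, 48, 20, None, None, None, 19, 31, 7, None, 29, None, None, 16]
In a BST, the LCA of p=19, q=20 is the first node v on the
root-to-leaf path with p <= v <= q (go left if both < v, right if both > v).
Walk from root:
  at 6: both 19 and 20 > 6, go right
  at 37: both 19 and 20 < 37, go left
  at 32: both 19 and 20 < 32, go left
  at 20: 19 <= 20 <= 20, this is the LCA
LCA = 20


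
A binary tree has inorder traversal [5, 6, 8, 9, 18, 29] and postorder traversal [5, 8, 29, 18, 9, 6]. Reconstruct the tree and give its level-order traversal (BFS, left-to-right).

Inorder:   [5, 6, 8, 9, 18, 29]
Postorder: [5, 8, 29, 18, 9, 6]
Algorithm: postorder visits root last, so walk postorder right-to-left;
each value is the root of the current inorder slice — split it at that
value, recurse on the right subtree first, then the left.
Recursive splits:
  root=6; inorder splits into left=[5], right=[8, 9, 18, 29]
  root=9; inorder splits into left=[8], right=[18, 29]
  root=18; inorder splits into left=[], right=[29]
  root=29; inorder splits into left=[], right=[]
  root=8; inorder splits into left=[], right=[]
  root=5; inorder splits into left=[], right=[]
Reconstructed level-order: [6, 5, 9, 8, 18, 29]


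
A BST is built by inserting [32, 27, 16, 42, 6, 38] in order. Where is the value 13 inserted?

Starting tree (level order): [32, 27, 42, 16, None, 38, None, 6]
Insertion path: 32 -> 27 -> 16 -> 6
Result: insert 13 as right child of 6
Final tree (level order): [32, 27, 42, 16, None, 38, None, 6, None, None, None, None, 13]


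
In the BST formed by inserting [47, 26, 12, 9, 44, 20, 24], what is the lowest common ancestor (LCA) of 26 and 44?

Tree insertion order: [47, 26, 12, 9, 44, 20, 24]
Tree (level-order array): [47, 26, None, 12, 44, 9, 20, None, None, None, None, None, 24]
In a BST, the LCA of p=26, q=44 is the first node v on the
root-to-leaf path with p <= v <= q (go left if both < v, right if both > v).
Walk from root:
  at 47: both 26 and 44 < 47, go left
  at 26: 26 <= 26 <= 44, this is the LCA
LCA = 26


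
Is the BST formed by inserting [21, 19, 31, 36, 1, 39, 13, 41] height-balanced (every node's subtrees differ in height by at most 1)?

Tree (level-order array): [21, 19, 31, 1, None, None, 36, None, 13, None, 39, None, None, None, 41]
Definition: a tree is height-balanced if, at every node, |h(left) - h(right)| <= 1 (empty subtree has height -1).
Bottom-up per-node check:
  node 13: h_left=-1, h_right=-1, diff=0 [OK], height=0
  node 1: h_left=-1, h_right=0, diff=1 [OK], height=1
  node 19: h_left=1, h_right=-1, diff=2 [FAIL (|1--1|=2 > 1)], height=2
  node 41: h_left=-1, h_right=-1, diff=0 [OK], height=0
  node 39: h_left=-1, h_right=0, diff=1 [OK], height=1
  node 36: h_left=-1, h_right=1, diff=2 [FAIL (|-1-1|=2 > 1)], height=2
  node 31: h_left=-1, h_right=2, diff=3 [FAIL (|-1-2|=3 > 1)], height=3
  node 21: h_left=2, h_right=3, diff=1 [OK], height=4
Node 19 violates the condition: |1 - -1| = 2 > 1.
Result: Not balanced


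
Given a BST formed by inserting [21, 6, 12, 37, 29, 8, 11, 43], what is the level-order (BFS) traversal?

Tree insertion order: [21, 6, 12, 37, 29, 8, 11, 43]
Tree (level-order array): [21, 6, 37, None, 12, 29, 43, 8, None, None, None, None, None, None, 11]
BFS from the root, enqueuing left then right child of each popped node:
  queue [21] -> pop 21, enqueue [6, 37], visited so far: [21]
  queue [6, 37] -> pop 6, enqueue [12], visited so far: [21, 6]
  queue [37, 12] -> pop 37, enqueue [29, 43], visited so far: [21, 6, 37]
  queue [12, 29, 43] -> pop 12, enqueue [8], visited so far: [21, 6, 37, 12]
  queue [29, 43, 8] -> pop 29, enqueue [none], visited so far: [21, 6, 37, 12, 29]
  queue [43, 8] -> pop 43, enqueue [none], visited so far: [21, 6, 37, 12, 29, 43]
  queue [8] -> pop 8, enqueue [11], visited so far: [21, 6, 37, 12, 29, 43, 8]
  queue [11] -> pop 11, enqueue [none], visited so far: [21, 6, 37, 12, 29, 43, 8, 11]
Result: [21, 6, 37, 12, 29, 43, 8, 11]


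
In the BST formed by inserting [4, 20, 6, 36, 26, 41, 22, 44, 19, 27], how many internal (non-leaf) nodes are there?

Tree built from: [4, 20, 6, 36, 26, 41, 22, 44, 19, 27]
Tree (level-order array): [4, None, 20, 6, 36, None, 19, 26, 41, None, None, 22, 27, None, 44]
Rule: An internal node has at least one child.
Per-node child counts:
  node 4: 1 child(ren)
  node 20: 2 child(ren)
  node 6: 1 child(ren)
  node 19: 0 child(ren)
  node 36: 2 child(ren)
  node 26: 2 child(ren)
  node 22: 0 child(ren)
  node 27: 0 child(ren)
  node 41: 1 child(ren)
  node 44: 0 child(ren)
Matching nodes: [4, 20, 6, 36, 26, 41]
Count of internal (non-leaf) nodes: 6


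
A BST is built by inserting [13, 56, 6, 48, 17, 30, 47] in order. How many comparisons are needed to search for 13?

Search path for 13: 13
Found: True
Comparisons: 1


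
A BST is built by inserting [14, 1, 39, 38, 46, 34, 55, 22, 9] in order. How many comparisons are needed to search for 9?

Search path for 9: 14 -> 1 -> 9
Found: True
Comparisons: 3


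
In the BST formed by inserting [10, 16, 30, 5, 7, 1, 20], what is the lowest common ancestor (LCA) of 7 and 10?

Tree insertion order: [10, 16, 30, 5, 7, 1, 20]
Tree (level-order array): [10, 5, 16, 1, 7, None, 30, None, None, None, None, 20]
In a BST, the LCA of p=7, q=10 is the first node v on the
root-to-leaf path with p <= v <= q (go left if both < v, right if both > v).
Walk from root:
  at 10: 7 <= 10 <= 10, this is the LCA
LCA = 10


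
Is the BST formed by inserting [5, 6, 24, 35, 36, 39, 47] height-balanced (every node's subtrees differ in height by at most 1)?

Tree (level-order array): [5, None, 6, None, 24, None, 35, None, 36, None, 39, None, 47]
Definition: a tree is height-balanced if, at every node, |h(left) - h(right)| <= 1 (empty subtree has height -1).
Bottom-up per-node check:
  node 47: h_left=-1, h_right=-1, diff=0 [OK], height=0
  node 39: h_left=-1, h_right=0, diff=1 [OK], height=1
  node 36: h_left=-1, h_right=1, diff=2 [FAIL (|-1-1|=2 > 1)], height=2
  node 35: h_left=-1, h_right=2, diff=3 [FAIL (|-1-2|=3 > 1)], height=3
  node 24: h_left=-1, h_right=3, diff=4 [FAIL (|-1-3|=4 > 1)], height=4
  node 6: h_left=-1, h_right=4, diff=5 [FAIL (|-1-4|=5 > 1)], height=5
  node 5: h_left=-1, h_right=5, diff=6 [FAIL (|-1-5|=6 > 1)], height=6
Node 36 violates the condition: |-1 - 1| = 2 > 1.
Result: Not balanced


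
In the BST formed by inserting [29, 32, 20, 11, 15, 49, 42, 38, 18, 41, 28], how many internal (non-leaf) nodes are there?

Tree built from: [29, 32, 20, 11, 15, 49, 42, 38, 18, 41, 28]
Tree (level-order array): [29, 20, 32, 11, 28, None, 49, None, 15, None, None, 42, None, None, 18, 38, None, None, None, None, 41]
Rule: An internal node has at least one child.
Per-node child counts:
  node 29: 2 child(ren)
  node 20: 2 child(ren)
  node 11: 1 child(ren)
  node 15: 1 child(ren)
  node 18: 0 child(ren)
  node 28: 0 child(ren)
  node 32: 1 child(ren)
  node 49: 1 child(ren)
  node 42: 1 child(ren)
  node 38: 1 child(ren)
  node 41: 0 child(ren)
Matching nodes: [29, 20, 11, 15, 32, 49, 42, 38]
Count of internal (non-leaf) nodes: 8


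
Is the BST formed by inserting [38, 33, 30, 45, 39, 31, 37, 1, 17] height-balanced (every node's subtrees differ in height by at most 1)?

Tree (level-order array): [38, 33, 45, 30, 37, 39, None, 1, 31, None, None, None, None, None, 17]
Definition: a tree is height-balanced if, at every node, |h(left) - h(right)| <= 1 (empty subtree has height -1).
Bottom-up per-node check:
  node 17: h_left=-1, h_right=-1, diff=0 [OK], height=0
  node 1: h_left=-1, h_right=0, diff=1 [OK], height=1
  node 31: h_left=-1, h_right=-1, diff=0 [OK], height=0
  node 30: h_left=1, h_right=0, diff=1 [OK], height=2
  node 37: h_left=-1, h_right=-1, diff=0 [OK], height=0
  node 33: h_left=2, h_right=0, diff=2 [FAIL (|2-0|=2 > 1)], height=3
  node 39: h_left=-1, h_right=-1, diff=0 [OK], height=0
  node 45: h_left=0, h_right=-1, diff=1 [OK], height=1
  node 38: h_left=3, h_right=1, diff=2 [FAIL (|3-1|=2 > 1)], height=4
Node 33 violates the condition: |2 - 0| = 2 > 1.
Result: Not balanced


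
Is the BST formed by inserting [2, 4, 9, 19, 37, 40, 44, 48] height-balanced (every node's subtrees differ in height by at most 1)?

Tree (level-order array): [2, None, 4, None, 9, None, 19, None, 37, None, 40, None, 44, None, 48]
Definition: a tree is height-balanced if, at every node, |h(left) - h(right)| <= 1 (empty subtree has height -1).
Bottom-up per-node check:
  node 48: h_left=-1, h_right=-1, diff=0 [OK], height=0
  node 44: h_left=-1, h_right=0, diff=1 [OK], height=1
  node 40: h_left=-1, h_right=1, diff=2 [FAIL (|-1-1|=2 > 1)], height=2
  node 37: h_left=-1, h_right=2, diff=3 [FAIL (|-1-2|=3 > 1)], height=3
  node 19: h_left=-1, h_right=3, diff=4 [FAIL (|-1-3|=4 > 1)], height=4
  node 9: h_left=-1, h_right=4, diff=5 [FAIL (|-1-4|=5 > 1)], height=5
  node 4: h_left=-1, h_right=5, diff=6 [FAIL (|-1-5|=6 > 1)], height=6
  node 2: h_left=-1, h_right=6, diff=7 [FAIL (|-1-6|=7 > 1)], height=7
Node 40 violates the condition: |-1 - 1| = 2 > 1.
Result: Not balanced


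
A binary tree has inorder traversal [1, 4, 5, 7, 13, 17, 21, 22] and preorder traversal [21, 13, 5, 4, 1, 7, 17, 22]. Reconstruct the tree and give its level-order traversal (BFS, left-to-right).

Inorder:  [1, 4, 5, 7, 13, 17, 21, 22]
Preorder: [21, 13, 5, 4, 1, 7, 17, 22]
Algorithm: preorder visits root first, so consume preorder in order;
for each root, split the current inorder slice at that value into
left-subtree inorder and right-subtree inorder, then recurse.
Recursive splits:
  root=21; inorder splits into left=[1, 4, 5, 7, 13, 17], right=[22]
  root=13; inorder splits into left=[1, 4, 5, 7], right=[17]
  root=5; inorder splits into left=[1, 4], right=[7]
  root=4; inorder splits into left=[1], right=[]
  root=1; inorder splits into left=[], right=[]
  root=7; inorder splits into left=[], right=[]
  root=17; inorder splits into left=[], right=[]
  root=22; inorder splits into left=[], right=[]
Reconstructed level-order: [21, 13, 22, 5, 17, 4, 7, 1]
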